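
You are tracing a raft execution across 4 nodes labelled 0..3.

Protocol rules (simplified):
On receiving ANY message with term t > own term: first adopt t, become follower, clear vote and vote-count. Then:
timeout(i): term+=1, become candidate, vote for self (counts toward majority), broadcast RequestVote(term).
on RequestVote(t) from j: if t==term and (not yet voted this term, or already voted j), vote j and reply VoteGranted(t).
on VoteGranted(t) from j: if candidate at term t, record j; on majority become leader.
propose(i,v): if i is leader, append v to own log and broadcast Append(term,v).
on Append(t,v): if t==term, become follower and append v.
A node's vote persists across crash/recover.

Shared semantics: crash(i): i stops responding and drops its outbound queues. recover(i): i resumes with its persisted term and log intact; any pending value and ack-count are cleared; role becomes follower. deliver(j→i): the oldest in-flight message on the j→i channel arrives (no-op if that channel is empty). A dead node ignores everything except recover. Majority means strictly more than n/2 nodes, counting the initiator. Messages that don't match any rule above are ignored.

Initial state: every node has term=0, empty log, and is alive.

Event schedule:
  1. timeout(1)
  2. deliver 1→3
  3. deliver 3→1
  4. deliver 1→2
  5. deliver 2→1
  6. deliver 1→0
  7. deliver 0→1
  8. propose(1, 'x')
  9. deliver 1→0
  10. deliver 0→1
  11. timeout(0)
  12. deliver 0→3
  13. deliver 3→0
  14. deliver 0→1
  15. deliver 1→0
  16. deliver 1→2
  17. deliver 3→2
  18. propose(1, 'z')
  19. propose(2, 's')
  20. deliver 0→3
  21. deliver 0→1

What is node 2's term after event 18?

1

after 1 — timeout(1): n1:cand/t1/[-]
after 2 — deliver 1→3: n3:foll/t1/[-]
after 3 — deliver 3→1: ·
after 4 — deliver 1→2: n2:foll/t1/[-]
after 5 — deliver 2→1: n1:lead/t1/[-]
after 6 — deliver 1→0: n0:foll/t1/[-]
after 7 — deliver 0→1: ·
after 8 — propose(1,'x'): n1:lead/t1/[x]
after 9 — deliver 1→0: n0:foll/t1/[x]
after 10 — deliver 0→1: ·
after 11 — timeout(0): n0:cand/t2/[x]
after 12 — deliver 0→3: n3:foll/t2/[-]
after 13 — deliver 3→0: ·
after 14 — deliver 0→1: n1:foll/t2/[x]
after 15 — deliver 1→0: n0:lead/t2/[x]
after 16 — deliver 1→2: n2:foll/t1/[x]
after 17 — deliver 3→2: ·
after 18 — propose(1,'z'): ·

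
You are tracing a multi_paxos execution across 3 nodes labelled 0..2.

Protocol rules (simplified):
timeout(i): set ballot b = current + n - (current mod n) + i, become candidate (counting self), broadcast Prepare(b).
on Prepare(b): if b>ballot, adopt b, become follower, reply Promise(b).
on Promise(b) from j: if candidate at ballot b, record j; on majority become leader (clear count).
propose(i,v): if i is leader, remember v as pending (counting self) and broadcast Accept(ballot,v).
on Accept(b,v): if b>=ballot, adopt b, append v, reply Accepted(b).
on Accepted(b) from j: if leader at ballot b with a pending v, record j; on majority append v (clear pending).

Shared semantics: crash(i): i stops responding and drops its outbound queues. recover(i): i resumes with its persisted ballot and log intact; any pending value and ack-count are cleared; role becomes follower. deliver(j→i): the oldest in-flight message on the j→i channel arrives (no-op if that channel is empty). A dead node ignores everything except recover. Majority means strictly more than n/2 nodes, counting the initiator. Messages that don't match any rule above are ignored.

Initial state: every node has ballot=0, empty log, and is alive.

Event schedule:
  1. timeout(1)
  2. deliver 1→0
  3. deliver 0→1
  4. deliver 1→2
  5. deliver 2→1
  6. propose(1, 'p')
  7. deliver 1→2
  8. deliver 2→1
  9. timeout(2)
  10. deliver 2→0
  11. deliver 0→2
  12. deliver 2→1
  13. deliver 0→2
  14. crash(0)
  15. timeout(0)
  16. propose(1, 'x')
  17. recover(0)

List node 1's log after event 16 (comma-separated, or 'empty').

step 1 timeout(1): 1={cand,b=4,log=-}
step 2 deliver 1→0: 0={foll,b=4,log=-}
step 3 deliver 0→1: 1={lead,b=4,log=-}
step 4 deliver 1→2: 2={foll,b=4,log=-}
step 5 deliver 2→1: —
step 6 propose(1,'p'): —
step 7 deliver 1→2: 2={foll,b=4,log=p}
step 8 deliver 2→1: 1={lead,b=4,log=p}
step 9 timeout(2): 2={cand,b=8,log=p}
step 10 deliver 2→0: 0={foll,b=8,log=-}
step 11 deliver 0→2: 2={lead,b=8,log=p}
step 12 deliver 2→1: 1={foll,b=8,log=p}
step 13 deliver 0→2: —
step 14 crash(0): 0={✗foll,b=8,log=-}
step 15 timeout(0): —
step 16 propose(1,'x'): —

p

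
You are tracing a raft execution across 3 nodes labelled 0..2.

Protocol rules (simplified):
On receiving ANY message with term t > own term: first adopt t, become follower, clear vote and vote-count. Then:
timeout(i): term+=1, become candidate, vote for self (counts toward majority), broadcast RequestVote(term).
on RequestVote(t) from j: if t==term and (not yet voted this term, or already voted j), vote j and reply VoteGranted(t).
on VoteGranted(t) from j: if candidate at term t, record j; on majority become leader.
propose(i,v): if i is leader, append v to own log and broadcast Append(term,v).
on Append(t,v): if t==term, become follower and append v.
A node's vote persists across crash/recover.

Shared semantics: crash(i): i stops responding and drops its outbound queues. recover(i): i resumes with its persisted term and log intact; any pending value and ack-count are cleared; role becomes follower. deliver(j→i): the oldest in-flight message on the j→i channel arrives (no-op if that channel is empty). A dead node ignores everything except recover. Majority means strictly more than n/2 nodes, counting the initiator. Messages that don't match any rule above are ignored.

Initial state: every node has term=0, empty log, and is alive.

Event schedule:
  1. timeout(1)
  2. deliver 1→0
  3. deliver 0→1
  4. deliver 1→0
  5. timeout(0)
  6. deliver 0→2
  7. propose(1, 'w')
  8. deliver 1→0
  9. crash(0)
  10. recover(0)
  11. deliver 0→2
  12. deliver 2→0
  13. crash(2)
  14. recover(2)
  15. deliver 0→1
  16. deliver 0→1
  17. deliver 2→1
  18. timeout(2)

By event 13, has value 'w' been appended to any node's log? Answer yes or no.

yes

[1] timeout(1) → N1(cand t1 [-])
[2] deliver 1→0 → N0(foll t1 [-])
[3] deliver 0→1 → N1(lead t1 [-])
[4] deliver 1→0 → ∅
[5] timeout(0) → N0(cand t2 [-])
[6] deliver 0→2 → N2(foll t2 [-])
[7] propose(1,'w') → N1(lead t1 [w])
[8] deliver 1→0 → ∅
[9] crash(0) → N0(✗cand t2 [-])
[10] recover(0) → N0(foll t2 [-])
[11] deliver 0→2 → ∅
[12] deliver 2→0 → ∅
[13] crash(2) → N2(✗foll t2 [-])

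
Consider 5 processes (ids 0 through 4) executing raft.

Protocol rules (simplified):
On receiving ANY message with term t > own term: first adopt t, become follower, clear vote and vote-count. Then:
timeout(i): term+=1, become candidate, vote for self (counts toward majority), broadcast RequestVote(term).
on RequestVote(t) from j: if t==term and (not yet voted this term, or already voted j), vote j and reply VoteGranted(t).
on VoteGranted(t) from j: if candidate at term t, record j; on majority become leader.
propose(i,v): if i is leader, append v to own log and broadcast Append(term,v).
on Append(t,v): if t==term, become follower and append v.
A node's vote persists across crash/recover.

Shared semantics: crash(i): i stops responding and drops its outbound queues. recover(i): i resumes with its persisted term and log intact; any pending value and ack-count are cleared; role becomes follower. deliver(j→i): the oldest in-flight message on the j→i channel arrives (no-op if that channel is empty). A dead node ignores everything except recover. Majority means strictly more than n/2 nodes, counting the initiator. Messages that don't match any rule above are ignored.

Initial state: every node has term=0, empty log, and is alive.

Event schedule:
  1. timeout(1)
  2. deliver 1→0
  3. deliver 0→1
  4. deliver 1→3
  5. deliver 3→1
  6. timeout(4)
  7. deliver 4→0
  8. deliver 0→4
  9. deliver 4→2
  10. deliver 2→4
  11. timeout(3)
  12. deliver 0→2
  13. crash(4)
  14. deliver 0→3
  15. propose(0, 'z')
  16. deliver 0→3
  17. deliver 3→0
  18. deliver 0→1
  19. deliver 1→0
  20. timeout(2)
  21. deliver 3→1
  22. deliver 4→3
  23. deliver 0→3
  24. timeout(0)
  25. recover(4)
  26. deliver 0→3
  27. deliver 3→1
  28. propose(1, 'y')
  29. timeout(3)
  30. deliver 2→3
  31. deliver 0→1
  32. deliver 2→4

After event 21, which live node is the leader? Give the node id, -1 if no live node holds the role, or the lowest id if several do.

-1

e1 timeout(1): 1[cand,t=1,-]
e2 deliver 1→0: 0[foll,t=1,-]
e3 deliver 0→1: ·
e4 deliver 1→3: 3[foll,t=1,-]
e5 deliver 3→1: 1[lead,t=1,-]
e6 timeout(4): 4[cand,t=1,-]
e7 deliver 4→0: ·
e8 deliver 0→4: ·
e9 deliver 4→2: 2[foll,t=1,-]
e10 deliver 2→4: ·
e11 timeout(3): 3[cand,t=2,-]
e12 deliver 0→2: ·
e13 crash(4): 4[✗cand,t=1,-]
e14 deliver 0→3: ·
e15 propose(0,'z'): ·
e16 deliver 0→3: ·
e17 deliver 3→0: 0[foll,t=2,-]
e18 deliver 0→1: ·
e19 deliver 1→0: ·
e20 timeout(2): 2[cand,t=2,-]
e21 deliver 3→1: 1[foll,t=2,-]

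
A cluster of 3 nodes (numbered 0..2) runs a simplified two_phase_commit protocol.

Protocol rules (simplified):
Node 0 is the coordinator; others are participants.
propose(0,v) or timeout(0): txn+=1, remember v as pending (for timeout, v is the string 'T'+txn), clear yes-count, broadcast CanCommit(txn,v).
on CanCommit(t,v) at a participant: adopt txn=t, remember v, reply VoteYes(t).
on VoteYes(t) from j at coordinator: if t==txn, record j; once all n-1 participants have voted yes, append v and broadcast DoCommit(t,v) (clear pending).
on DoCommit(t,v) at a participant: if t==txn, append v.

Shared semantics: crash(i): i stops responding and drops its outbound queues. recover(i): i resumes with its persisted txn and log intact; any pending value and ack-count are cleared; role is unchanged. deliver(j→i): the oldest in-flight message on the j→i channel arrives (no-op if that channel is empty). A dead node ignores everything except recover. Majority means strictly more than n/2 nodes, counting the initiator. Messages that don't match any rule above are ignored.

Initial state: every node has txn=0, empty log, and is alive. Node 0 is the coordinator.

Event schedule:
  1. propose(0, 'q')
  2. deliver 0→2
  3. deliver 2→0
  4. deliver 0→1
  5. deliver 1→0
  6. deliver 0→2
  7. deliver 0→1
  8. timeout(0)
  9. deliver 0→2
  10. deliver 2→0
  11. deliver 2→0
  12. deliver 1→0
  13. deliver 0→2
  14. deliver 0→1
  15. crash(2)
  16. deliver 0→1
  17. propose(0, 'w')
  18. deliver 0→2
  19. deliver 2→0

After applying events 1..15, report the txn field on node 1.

e1 propose(0,'q'): 0[coor,t=1,-]
e2 deliver 0→2: 2[part,t=1,-]
e3 deliver 2→0: ·
e4 deliver 0→1: 1[part,t=1,-]
e5 deliver 1→0: 0[coor,t=1,q]
e6 deliver 0→2: 2[part,t=1,q]
e7 deliver 0→1: 1[part,t=1,q]
e8 timeout(0): 0[coor,t=2,q]
e9 deliver 0→2: 2[part,t=2,q]
e10 deliver 2→0: ·
e11 deliver 2→0: ·
e12 deliver 1→0: ·
e13 deliver 0→2: ·
e14 deliver 0→1: 1[part,t=2,q]
e15 crash(2): 2[✗part,t=2,q]

2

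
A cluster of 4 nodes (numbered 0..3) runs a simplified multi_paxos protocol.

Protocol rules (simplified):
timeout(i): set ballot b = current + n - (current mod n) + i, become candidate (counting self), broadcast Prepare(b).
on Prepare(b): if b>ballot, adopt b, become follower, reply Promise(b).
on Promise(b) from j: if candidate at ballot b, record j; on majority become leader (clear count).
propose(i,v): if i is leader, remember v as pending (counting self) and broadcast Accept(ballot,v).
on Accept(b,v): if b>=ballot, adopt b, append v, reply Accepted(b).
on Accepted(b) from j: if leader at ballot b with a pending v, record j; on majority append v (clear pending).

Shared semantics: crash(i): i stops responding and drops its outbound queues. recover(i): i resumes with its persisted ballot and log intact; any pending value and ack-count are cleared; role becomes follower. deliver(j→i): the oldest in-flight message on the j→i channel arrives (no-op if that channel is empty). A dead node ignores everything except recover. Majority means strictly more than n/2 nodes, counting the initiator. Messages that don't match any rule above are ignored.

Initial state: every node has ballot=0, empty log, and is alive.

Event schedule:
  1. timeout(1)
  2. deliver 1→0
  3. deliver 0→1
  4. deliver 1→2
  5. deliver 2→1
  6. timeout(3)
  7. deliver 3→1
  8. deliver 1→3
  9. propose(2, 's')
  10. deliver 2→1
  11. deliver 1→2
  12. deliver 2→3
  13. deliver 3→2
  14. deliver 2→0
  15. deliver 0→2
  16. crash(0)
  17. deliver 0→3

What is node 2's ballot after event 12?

5

1. timeout(1):  <1:cand b5 ->
2. deliver 1→0:  <0:foll b5 ->
3. deliver 0→1:  nop
4. deliver 1→2:  <2:foll b5 ->
5. deliver 2→1:  <1:lead b5 ->
6. timeout(3):  <3:cand b7 ->
7. deliver 3→1:  <1:foll b7 ->
8. deliver 1→3:  nop
9. propose(2,'s'):  nop
10. deliver 2→1:  nop
11. deliver 1→2:  nop
12. deliver 2→3:  nop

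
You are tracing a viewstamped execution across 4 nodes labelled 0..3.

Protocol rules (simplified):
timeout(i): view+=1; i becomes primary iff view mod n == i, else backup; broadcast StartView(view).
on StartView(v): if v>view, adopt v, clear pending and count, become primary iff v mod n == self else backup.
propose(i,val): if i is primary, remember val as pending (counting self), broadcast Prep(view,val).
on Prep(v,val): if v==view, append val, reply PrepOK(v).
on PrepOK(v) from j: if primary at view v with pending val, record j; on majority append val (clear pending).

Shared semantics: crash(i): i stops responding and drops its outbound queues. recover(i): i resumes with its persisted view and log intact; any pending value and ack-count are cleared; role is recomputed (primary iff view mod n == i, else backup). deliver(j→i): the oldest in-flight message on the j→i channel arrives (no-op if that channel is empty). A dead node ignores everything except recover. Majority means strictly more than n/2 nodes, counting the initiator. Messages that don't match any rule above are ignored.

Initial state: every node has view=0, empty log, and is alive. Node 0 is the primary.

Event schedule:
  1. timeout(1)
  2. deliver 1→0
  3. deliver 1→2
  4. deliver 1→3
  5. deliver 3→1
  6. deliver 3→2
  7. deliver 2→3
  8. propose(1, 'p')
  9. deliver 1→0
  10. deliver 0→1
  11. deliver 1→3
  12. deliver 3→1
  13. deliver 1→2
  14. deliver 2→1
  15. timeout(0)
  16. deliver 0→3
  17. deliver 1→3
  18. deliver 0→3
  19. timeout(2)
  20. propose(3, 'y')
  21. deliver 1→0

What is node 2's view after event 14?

1

after 1 — timeout(1): n1:prim/v1/[-]
after 2 — deliver 1→0: n0:back/v1/[-]
after 3 — deliver 1→2: n2:back/v1/[-]
after 4 — deliver 1→3: n3:back/v1/[-]
after 5 — deliver 3→1: ·
after 6 — deliver 3→2: ·
after 7 — deliver 2→3: ·
after 8 — propose(1,'p'): ·
after 9 — deliver 1→0: n0:back/v1/[p]
after 10 — deliver 0→1: ·
after 11 — deliver 1→3: n3:back/v1/[p]
after 12 — deliver 3→1: n1:prim/v1/[p]
after 13 — deliver 1→2: n2:back/v1/[p]
after 14 — deliver 2→1: ·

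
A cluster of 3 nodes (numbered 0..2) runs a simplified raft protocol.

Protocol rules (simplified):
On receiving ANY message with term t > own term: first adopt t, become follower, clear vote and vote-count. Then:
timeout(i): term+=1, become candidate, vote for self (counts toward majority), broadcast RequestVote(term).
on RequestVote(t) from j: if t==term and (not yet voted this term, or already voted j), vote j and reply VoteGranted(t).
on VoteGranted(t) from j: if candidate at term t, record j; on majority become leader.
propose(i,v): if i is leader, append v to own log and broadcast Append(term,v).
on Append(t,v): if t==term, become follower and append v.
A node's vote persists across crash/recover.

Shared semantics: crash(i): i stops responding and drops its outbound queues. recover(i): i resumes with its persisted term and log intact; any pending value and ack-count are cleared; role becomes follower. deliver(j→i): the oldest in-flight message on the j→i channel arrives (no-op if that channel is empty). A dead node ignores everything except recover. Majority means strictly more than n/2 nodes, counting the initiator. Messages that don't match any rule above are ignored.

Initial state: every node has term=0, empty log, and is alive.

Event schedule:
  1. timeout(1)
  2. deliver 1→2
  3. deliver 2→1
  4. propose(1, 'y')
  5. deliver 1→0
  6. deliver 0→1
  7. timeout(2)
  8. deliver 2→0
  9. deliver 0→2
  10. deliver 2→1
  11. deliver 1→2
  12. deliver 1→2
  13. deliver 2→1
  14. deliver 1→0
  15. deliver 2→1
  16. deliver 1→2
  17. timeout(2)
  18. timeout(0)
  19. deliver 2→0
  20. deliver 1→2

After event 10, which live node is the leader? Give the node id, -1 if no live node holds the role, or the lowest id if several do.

2

[1] timeout(1) → N1(cand t1 [-])
[2] deliver 1→2 → N2(foll t1 [-])
[3] deliver 2→1 → N1(lead t1 [-])
[4] propose(1,'y') → N1(lead t1 [y])
[5] deliver 1→0 → N0(foll t1 [-])
[6] deliver 0→1 → ∅
[7] timeout(2) → N2(cand t2 [-])
[8] deliver 2→0 → N0(foll t2 [-])
[9] deliver 0→2 → N2(lead t2 [-])
[10] deliver 2→1 → N1(foll t2 [y])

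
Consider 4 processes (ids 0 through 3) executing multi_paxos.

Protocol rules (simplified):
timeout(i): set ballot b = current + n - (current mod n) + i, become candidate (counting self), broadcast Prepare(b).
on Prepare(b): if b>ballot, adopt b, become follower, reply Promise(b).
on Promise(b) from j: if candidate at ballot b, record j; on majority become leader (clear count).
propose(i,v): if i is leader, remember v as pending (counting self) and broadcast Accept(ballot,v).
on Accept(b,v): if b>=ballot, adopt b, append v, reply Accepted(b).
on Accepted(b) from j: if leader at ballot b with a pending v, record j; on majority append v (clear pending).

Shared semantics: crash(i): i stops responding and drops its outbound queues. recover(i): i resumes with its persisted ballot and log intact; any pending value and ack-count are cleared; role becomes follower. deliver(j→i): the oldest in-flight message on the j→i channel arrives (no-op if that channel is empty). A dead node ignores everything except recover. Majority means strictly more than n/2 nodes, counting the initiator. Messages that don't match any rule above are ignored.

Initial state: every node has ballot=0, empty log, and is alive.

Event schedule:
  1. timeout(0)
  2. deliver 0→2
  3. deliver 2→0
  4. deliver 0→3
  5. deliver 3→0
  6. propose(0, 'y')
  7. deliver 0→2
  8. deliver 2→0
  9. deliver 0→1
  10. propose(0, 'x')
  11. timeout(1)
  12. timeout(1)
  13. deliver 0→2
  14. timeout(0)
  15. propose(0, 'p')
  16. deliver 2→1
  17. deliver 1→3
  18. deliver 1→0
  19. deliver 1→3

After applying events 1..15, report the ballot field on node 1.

13

[1] timeout(0) → N0(cand b4 [-])
[2] deliver 0→2 → N2(foll b4 [-])
[3] deliver 2→0 → ∅
[4] deliver 0→3 → N3(foll b4 [-])
[5] deliver 3→0 → N0(lead b4 [-])
[6] propose(0,'y') → ∅
[7] deliver 0→2 → N2(foll b4 [y])
[8] deliver 2→0 → ∅
[9] deliver 0→1 → N1(foll b4 [-])
[10] propose(0,'x') → ∅
[11] timeout(1) → N1(cand b9 [-])
[12] timeout(1) → N1(cand b13 [-])
[13] deliver 0→2 → N2(foll b4 [y,x])
[14] timeout(0) → N0(cand b8 [-])
[15] propose(0,'p') → ∅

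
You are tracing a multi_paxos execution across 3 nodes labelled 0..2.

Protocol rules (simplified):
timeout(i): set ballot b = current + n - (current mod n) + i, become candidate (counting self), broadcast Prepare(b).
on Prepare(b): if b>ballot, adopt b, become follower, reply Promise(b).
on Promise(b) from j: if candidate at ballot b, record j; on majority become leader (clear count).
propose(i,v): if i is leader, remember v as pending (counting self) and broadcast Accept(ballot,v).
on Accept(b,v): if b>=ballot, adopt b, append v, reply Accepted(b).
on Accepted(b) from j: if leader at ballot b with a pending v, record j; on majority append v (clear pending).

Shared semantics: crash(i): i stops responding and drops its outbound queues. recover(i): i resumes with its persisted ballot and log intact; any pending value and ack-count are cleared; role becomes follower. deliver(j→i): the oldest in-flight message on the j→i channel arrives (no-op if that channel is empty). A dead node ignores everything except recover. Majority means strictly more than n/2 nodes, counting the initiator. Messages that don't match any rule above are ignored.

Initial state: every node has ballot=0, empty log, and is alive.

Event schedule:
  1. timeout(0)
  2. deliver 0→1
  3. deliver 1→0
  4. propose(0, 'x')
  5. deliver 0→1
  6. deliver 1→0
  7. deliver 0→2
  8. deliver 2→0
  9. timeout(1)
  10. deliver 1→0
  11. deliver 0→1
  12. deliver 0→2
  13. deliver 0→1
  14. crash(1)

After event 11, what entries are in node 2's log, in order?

empty

step 1 timeout(0): 0={cand,b=3,log=-}
step 2 deliver 0→1: 1={foll,b=3,log=-}
step 3 deliver 1→0: 0={lead,b=3,log=-}
step 4 propose(0,'x'): —
step 5 deliver 0→1: 1={foll,b=3,log=x}
step 6 deliver 1→0: 0={lead,b=3,log=x}
step 7 deliver 0→2: 2={foll,b=3,log=-}
step 8 deliver 2→0: —
step 9 timeout(1): 1={cand,b=7,log=x}
step 10 deliver 1→0: 0={foll,b=7,log=x}
step 11 deliver 0→1: 1={lead,b=7,log=x}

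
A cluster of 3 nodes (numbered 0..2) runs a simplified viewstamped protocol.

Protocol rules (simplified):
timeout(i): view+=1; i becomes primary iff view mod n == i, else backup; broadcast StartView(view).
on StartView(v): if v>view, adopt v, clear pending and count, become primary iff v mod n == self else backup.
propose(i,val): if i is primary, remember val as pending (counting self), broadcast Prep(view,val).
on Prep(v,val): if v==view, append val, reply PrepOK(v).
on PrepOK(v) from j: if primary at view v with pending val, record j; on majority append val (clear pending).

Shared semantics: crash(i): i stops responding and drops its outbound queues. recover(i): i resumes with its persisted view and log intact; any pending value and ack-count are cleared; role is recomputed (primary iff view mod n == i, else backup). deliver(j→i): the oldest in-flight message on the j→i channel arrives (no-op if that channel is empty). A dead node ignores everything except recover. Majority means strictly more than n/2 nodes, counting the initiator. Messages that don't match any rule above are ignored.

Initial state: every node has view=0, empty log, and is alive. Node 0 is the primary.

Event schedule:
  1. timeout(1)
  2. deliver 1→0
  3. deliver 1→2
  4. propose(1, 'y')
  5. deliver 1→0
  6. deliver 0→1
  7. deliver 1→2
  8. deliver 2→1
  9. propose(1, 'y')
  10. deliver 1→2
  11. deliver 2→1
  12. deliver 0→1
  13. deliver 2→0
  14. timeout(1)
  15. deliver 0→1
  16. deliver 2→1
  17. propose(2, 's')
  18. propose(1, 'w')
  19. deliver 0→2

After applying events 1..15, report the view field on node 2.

1

e1 timeout(1): 1[prim,v=1,-]
e2 deliver 1→0: 0[back,v=1,-]
e3 deliver 1→2: 2[back,v=1,-]
e4 propose(1,'y'): ·
e5 deliver 1→0: 0[back,v=1,y]
e6 deliver 0→1: 1[prim,v=1,y]
e7 deliver 1→2: 2[back,v=1,y]
e8 deliver 2→1: ·
e9 propose(1,'y'): ·
e10 deliver 1→2: 2[back,v=1,y,y]
e11 deliver 2→1: 1[prim,v=1,y,y]
e12 deliver 0→1: ·
e13 deliver 2→0: ·
e14 timeout(1): 1[back,v=2,y,y]
e15 deliver 0→1: ·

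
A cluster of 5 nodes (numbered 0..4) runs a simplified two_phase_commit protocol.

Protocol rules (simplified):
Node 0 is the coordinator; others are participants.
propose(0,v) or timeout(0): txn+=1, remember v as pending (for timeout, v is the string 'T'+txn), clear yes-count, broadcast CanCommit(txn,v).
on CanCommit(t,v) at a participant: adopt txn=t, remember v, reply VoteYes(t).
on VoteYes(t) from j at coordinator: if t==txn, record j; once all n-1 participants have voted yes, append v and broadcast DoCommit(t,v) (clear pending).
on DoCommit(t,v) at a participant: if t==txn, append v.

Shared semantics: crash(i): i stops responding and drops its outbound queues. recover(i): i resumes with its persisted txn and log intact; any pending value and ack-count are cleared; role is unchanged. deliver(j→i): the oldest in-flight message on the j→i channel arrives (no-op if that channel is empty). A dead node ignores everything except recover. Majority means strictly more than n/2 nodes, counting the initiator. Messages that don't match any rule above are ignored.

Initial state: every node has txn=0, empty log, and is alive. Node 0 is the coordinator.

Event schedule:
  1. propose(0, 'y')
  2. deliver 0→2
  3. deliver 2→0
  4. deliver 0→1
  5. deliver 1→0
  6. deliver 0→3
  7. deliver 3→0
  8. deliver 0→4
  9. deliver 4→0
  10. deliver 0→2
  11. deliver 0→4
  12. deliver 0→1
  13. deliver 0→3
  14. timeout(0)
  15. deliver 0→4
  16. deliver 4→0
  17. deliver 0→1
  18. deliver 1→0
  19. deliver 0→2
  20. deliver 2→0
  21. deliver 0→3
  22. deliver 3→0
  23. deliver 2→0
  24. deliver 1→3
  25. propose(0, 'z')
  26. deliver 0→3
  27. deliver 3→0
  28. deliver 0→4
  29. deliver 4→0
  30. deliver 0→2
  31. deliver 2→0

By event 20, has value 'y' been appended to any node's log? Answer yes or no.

1. propose(0,'y'):  <0:coor t1 ->
2. deliver 0→2:  <2:part t1 ->
3. deliver 2→0:  nop
4. deliver 0→1:  <1:part t1 ->
5. deliver 1→0:  nop
6. deliver 0→3:  <3:part t1 ->
7. deliver 3→0:  nop
8. deliver 0→4:  <4:part t1 ->
9. deliver 4→0:  <0:coor t1 y>
10. deliver 0→2:  <2:part t1 y>
11. deliver 0→4:  <4:part t1 y>
12. deliver 0→1:  <1:part t1 y>
13. deliver 0→3:  <3:part t1 y>
14. timeout(0):  <0:coor t2 y>
15. deliver 0→4:  <4:part t2 y>
16. deliver 4→0:  nop
17. deliver 0→1:  <1:part t2 y>
18. deliver 1→0:  nop
19. deliver 0→2:  <2:part t2 y>
20. deliver 2→0:  nop

yes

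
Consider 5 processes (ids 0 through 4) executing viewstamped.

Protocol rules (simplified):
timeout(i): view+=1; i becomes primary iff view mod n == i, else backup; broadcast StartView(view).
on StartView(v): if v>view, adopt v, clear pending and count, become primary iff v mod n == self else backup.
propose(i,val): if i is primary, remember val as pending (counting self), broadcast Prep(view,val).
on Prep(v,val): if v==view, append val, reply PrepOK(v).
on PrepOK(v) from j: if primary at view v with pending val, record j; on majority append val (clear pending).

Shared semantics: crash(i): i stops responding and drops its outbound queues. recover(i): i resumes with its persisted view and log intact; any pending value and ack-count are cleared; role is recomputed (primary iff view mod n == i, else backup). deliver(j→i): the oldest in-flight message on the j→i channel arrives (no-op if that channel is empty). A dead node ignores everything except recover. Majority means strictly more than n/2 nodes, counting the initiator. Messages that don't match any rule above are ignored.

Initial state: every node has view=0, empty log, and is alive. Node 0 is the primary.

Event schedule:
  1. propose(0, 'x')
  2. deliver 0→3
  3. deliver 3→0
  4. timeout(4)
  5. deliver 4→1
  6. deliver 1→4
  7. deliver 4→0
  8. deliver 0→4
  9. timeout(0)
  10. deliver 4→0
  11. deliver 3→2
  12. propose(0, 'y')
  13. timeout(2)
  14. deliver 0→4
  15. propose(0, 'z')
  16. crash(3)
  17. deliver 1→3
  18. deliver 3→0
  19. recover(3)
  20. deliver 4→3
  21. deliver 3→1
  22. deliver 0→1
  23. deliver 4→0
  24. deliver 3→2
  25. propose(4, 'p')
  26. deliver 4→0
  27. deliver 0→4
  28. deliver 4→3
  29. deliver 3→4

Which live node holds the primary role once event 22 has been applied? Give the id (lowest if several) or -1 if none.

step 1 propose(0,'x'): —
step 2 deliver 0→3: 3={back,v=0,log=x}
step 3 deliver 3→0: —
step 4 timeout(4): 4={back,v=1,log=-}
step 5 deliver 4→1: 1={prim,v=1,log=-}
step 6 deliver 1→4: —
step 7 deliver 4→0: 0={back,v=1,log=-}
step 8 deliver 0→4: —
step 9 timeout(0): 0={back,v=2,log=-}
step 10 deliver 4→0: —
step 11 deliver 3→2: —
step 12 propose(0,'y'): —
step 13 timeout(2): 2={back,v=1,log=-}
step 14 deliver 0→4: 4={back,v=2,log=-}
step 15 propose(0,'z'): —
step 16 crash(3): 3={✗back,v=0,log=x}
step 17 deliver 1→3: —
step 18 deliver 3→0: —
step 19 recover(3): 3={back,v=0,log=x}
step 20 deliver 4→3: 3={back,v=1,log=x}
step 21 deliver 3→1: —
step 22 deliver 0→1: —

1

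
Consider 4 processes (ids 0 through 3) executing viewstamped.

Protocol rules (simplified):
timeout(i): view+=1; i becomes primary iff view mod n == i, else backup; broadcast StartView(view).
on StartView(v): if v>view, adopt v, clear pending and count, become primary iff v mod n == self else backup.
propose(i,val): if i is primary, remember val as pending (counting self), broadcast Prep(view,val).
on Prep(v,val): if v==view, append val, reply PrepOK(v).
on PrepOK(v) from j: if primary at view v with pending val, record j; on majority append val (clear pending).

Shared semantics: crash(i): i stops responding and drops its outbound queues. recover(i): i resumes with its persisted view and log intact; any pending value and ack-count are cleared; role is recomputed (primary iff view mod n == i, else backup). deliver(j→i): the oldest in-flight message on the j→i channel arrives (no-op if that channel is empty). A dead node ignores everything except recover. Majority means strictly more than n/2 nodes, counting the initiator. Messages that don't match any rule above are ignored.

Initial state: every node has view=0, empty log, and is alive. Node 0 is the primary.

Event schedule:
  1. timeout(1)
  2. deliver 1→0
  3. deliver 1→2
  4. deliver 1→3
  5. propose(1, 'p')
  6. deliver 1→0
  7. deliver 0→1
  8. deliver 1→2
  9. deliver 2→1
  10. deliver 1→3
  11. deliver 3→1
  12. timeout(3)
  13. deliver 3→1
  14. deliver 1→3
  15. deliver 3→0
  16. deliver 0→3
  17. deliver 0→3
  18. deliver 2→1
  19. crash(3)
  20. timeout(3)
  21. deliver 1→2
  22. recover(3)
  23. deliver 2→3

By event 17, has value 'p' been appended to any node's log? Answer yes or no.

yes

after 1 — timeout(1): n1:prim/v1/[-]
after 2 — deliver 1→0: n0:back/v1/[-]
after 3 — deliver 1→2: n2:back/v1/[-]
after 4 — deliver 1→3: n3:back/v1/[-]
after 5 — propose(1,'p'): ·
after 6 — deliver 1→0: n0:back/v1/[p]
after 7 — deliver 0→1: ·
after 8 — deliver 1→2: n2:back/v1/[p]
after 9 — deliver 2→1: n1:prim/v1/[p]
after 10 — deliver 1→3: n3:back/v1/[p]
after 11 — deliver 3→1: ·
after 12 — timeout(3): n3:back/v2/[p]
after 13 — deliver 3→1: n1:back/v2/[p]
after 14 — deliver 1→3: ·
after 15 — deliver 3→0: n0:back/v2/[p]
after 16 — deliver 0→3: ·
after 17 — deliver 0→3: ·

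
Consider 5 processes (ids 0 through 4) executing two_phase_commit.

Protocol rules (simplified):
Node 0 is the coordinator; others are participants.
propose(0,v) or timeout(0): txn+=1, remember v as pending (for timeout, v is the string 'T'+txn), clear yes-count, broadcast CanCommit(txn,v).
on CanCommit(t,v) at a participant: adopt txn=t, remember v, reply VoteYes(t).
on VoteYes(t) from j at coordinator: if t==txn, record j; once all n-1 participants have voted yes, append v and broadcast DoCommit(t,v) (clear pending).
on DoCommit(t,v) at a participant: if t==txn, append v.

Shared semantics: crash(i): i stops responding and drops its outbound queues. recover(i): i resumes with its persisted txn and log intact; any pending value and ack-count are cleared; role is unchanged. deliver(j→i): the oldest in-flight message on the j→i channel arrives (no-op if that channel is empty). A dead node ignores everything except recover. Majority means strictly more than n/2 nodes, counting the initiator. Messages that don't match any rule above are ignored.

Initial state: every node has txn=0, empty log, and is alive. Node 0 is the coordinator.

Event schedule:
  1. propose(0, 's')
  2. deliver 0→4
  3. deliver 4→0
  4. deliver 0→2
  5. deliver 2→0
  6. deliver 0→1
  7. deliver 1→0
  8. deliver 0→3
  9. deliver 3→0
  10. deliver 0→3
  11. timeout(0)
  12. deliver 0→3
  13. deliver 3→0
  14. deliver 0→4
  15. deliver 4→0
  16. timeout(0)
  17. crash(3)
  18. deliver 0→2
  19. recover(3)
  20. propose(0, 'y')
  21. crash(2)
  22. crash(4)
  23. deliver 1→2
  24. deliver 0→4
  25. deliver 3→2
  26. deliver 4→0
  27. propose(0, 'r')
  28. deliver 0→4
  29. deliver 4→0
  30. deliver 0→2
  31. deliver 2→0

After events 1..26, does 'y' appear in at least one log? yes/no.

[1] propose(0,'s') → N0(coor t1 [-])
[2] deliver 0→4 → N4(part t1 [-])
[3] deliver 4→0 → ∅
[4] deliver 0→2 → N2(part t1 [-])
[5] deliver 2→0 → ∅
[6] deliver 0→1 → N1(part t1 [-])
[7] deliver 1→0 → ∅
[8] deliver 0→3 → N3(part t1 [-])
[9] deliver 3→0 → N0(coor t1 [s])
[10] deliver 0→3 → N3(part t1 [s])
[11] timeout(0) → N0(coor t2 [s])
[12] deliver 0→3 → N3(part t2 [s])
[13] deliver 3→0 → ∅
[14] deliver 0→4 → N4(part t1 [s])
[15] deliver 4→0 → ∅
[16] timeout(0) → N0(coor t3 [s])
[17] crash(3) → N3(✗part t2 [s])
[18] deliver 0→2 → N2(part t1 [s])
[19] recover(3) → N3(part t2 [s])
[20] propose(0,'y') → N0(coor t4 [s])
[21] crash(2) → N2(✗part t1 [s])
[22] crash(4) → N4(✗part t1 [s])
[23] deliver 1→2 → ∅
[24] deliver 0→4 → ∅
[25] deliver 3→2 → ∅
[26] deliver 4→0 → ∅

no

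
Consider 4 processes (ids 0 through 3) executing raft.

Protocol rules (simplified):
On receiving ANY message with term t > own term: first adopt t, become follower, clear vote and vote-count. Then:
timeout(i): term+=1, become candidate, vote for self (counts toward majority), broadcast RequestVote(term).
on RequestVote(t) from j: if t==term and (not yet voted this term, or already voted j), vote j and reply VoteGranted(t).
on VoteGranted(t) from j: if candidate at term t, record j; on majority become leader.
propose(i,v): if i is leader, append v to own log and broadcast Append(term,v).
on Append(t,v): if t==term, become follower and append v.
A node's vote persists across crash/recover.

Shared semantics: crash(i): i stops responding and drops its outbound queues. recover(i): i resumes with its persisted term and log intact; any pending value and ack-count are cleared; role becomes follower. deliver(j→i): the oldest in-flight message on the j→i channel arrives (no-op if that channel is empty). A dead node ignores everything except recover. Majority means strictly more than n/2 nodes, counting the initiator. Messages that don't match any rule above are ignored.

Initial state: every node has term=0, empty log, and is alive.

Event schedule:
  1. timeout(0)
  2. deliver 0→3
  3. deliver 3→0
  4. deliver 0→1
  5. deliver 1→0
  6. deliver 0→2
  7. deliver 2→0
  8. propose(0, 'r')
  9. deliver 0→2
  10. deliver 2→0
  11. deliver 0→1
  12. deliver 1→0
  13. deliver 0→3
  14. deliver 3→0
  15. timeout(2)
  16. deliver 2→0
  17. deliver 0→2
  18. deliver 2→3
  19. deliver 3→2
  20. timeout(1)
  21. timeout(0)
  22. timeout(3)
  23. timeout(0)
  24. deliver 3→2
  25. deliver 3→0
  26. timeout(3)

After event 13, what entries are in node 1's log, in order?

step 1 timeout(0): 0={cand,t=1,log=-}
step 2 deliver 0→3: 3={foll,t=1,log=-}
step 3 deliver 3→0: —
step 4 deliver 0→1: 1={foll,t=1,log=-}
step 5 deliver 1→0: 0={lead,t=1,log=-}
step 6 deliver 0→2: 2={foll,t=1,log=-}
step 7 deliver 2→0: —
step 8 propose(0,'r'): 0={lead,t=1,log=r}
step 9 deliver 0→2: 2={foll,t=1,log=r}
step 10 deliver 2→0: —
step 11 deliver 0→1: 1={foll,t=1,log=r}
step 12 deliver 1→0: —
step 13 deliver 0→3: 3={foll,t=1,log=r}

r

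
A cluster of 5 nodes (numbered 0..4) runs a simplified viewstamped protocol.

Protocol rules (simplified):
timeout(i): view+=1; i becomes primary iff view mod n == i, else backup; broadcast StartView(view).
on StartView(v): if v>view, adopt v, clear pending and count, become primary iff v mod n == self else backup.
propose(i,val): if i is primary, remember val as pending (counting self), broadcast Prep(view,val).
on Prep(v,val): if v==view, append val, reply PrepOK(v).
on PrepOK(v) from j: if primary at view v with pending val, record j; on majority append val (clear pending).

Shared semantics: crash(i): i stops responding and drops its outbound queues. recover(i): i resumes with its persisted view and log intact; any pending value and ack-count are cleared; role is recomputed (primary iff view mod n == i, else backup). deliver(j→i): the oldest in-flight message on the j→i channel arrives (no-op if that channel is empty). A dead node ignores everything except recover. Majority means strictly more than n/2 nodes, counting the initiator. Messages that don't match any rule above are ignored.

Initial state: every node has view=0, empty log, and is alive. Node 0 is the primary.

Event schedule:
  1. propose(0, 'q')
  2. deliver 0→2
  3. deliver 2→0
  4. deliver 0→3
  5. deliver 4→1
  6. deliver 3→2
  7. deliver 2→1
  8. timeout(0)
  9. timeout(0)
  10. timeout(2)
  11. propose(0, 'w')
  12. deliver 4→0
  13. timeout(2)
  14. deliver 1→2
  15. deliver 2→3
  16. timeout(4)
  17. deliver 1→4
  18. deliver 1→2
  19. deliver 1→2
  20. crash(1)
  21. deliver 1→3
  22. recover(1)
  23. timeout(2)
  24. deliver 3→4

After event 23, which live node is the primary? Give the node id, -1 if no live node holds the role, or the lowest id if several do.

step 1 propose(0,'q'): —
step 2 deliver 0→2: 2={back,v=0,log=q}
step 3 deliver 2→0: —
step 4 deliver 0→3: 3={back,v=0,log=q}
step 5 deliver 4→1: —
step 6 deliver 3→2: —
step 7 deliver 2→1: —
step 8 timeout(0): 0={back,v=1,log=-}
step 9 timeout(0): 0={back,v=2,log=-}
step 10 timeout(2): 2={back,v=1,log=q}
step 11 propose(0,'w'): —
step 12 deliver 4→0: —
step 13 timeout(2): 2={prim,v=2,log=q}
step 14 deliver 1→2: —
step 15 deliver 2→3: 3={back,v=1,log=q}
step 16 timeout(4): 4={back,v=1,log=-}
step 17 deliver 1→4: —
step 18 deliver 1→2: —
step 19 deliver 1→2: —
step 20 crash(1): 1={✗back,v=0,log=-}
step 21 deliver 1→3: —
step 22 recover(1): 1={back,v=0,log=-}
step 23 timeout(2): 2={back,v=3,log=q}

-1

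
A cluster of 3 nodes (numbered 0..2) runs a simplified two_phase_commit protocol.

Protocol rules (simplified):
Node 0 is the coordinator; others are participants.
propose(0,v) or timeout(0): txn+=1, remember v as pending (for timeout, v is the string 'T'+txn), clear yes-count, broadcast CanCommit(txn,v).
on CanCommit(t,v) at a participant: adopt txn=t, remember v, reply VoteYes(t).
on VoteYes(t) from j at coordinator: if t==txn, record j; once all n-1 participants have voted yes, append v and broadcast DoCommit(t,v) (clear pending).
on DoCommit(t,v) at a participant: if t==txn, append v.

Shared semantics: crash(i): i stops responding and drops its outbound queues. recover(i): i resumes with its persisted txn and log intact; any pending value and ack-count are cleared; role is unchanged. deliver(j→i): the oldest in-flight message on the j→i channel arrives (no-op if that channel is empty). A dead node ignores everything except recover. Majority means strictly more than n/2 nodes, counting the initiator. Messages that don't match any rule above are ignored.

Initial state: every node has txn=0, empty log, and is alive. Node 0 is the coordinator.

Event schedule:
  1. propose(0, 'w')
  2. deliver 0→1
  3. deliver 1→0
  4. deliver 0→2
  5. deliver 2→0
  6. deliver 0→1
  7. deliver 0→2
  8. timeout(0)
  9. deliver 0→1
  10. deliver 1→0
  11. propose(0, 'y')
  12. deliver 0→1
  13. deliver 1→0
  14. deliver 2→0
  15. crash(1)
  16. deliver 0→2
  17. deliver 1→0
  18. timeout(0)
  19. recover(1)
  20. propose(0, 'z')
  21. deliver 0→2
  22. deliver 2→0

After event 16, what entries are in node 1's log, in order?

w

after 1 — propose(0,'w'): n0:coor/t1/[-]
after 2 — deliver 0→1: n1:part/t1/[-]
after 3 — deliver 1→0: ·
after 4 — deliver 0→2: n2:part/t1/[-]
after 5 — deliver 2→0: n0:coor/t1/[w]
after 6 — deliver 0→1: n1:part/t1/[w]
after 7 — deliver 0→2: n2:part/t1/[w]
after 8 — timeout(0): n0:coor/t2/[w]
after 9 — deliver 0→1: n1:part/t2/[w]
after 10 — deliver 1→0: ·
after 11 — propose(0,'y'): n0:coor/t3/[w]
after 12 — deliver 0→1: n1:part/t3/[w]
after 13 — deliver 1→0: ·
after 14 — deliver 2→0: ·
after 15 — crash(1): n1:✗part/t3/[w]
after 16 — deliver 0→2: n2:part/t2/[w]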